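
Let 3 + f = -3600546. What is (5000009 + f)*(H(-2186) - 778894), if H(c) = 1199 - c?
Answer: -1085293825140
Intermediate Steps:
f = -3600549 (f = -3 - 3600546 = -3600549)
(5000009 + f)*(H(-2186) - 778894) = (5000009 - 3600549)*((1199 - 1*(-2186)) - 778894) = 1399460*((1199 + 2186) - 778894) = 1399460*(3385 - 778894) = 1399460*(-775509) = -1085293825140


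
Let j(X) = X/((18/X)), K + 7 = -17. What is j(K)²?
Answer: 1024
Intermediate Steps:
K = -24 (K = -7 - 17 = -24)
j(X) = X²/18 (j(X) = X*(X/18) = X²/18)
j(K)² = ((1/18)*(-24)²)² = ((1/18)*576)² = 32² = 1024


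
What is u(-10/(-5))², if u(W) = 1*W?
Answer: 4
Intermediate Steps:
u(W) = W
u(-10/(-5))² = (-10/(-5))² = (-10*(-⅕))² = 2² = 4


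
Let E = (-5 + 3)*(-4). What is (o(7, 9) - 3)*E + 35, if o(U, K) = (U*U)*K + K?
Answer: 3611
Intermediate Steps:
E = 8 (E = -2*(-4) = 8)
o(U, K) = K + K*U**2 (o(U, K) = U**2*K + K = K*U**2 + K = K + K*U**2)
(o(7, 9) - 3)*E + 35 = (9*(1 + 7**2) - 3)*8 + 35 = (9*(1 + 49) - 3)*8 + 35 = (9*50 - 3)*8 + 35 = (450 - 3)*8 + 35 = 447*8 + 35 = 3576 + 35 = 3611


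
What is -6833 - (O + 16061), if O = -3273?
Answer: -19621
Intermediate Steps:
-6833 - (O + 16061) = -6833 - (-3273 + 16061) = -6833 - 1*12788 = -6833 - 12788 = -19621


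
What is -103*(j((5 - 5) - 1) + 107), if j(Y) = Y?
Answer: -10918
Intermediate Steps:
-103*(j((5 - 5) - 1) + 107) = -103*(((5 - 5) - 1) + 107) = -103*((0 - 1) + 107) = -103*(-1 + 107) = -103*106 = -10918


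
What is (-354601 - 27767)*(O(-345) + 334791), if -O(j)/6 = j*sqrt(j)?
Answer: -128013365088 - 791501760*I*sqrt(345) ≈ -1.2801e+11 - 1.4701e+10*I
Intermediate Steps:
O(j) = -6*j**(3/2) (O(j) = -6*j*sqrt(j) = -6*j**(3/2))
(-354601 - 27767)*(O(-345) + 334791) = (-354601 - 27767)*(-(-2070)*I*sqrt(345) + 334791) = -382368*(-(-2070)*I*sqrt(345) + 334791) = -382368*(2070*I*sqrt(345) + 334791) = -382368*(334791 + 2070*I*sqrt(345)) = -128013365088 - 791501760*I*sqrt(345)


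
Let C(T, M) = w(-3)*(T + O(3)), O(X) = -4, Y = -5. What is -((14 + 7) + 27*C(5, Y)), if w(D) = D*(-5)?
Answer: -426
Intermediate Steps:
w(D) = -5*D
C(T, M) = -60 + 15*T (C(T, M) = (-5*(-3))*(T - 4) = 15*(-4 + T) = -60 + 15*T)
-((14 + 7) + 27*C(5, Y)) = -((14 + 7) + 27*(-60 + 15*5)) = -(21 + 27*(-60 + 75)) = -(21 + 27*15) = -(21 + 405) = -1*426 = -426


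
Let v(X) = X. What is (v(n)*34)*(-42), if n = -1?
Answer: 1428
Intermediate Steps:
(v(n)*34)*(-42) = -1*34*(-42) = -34*(-42) = 1428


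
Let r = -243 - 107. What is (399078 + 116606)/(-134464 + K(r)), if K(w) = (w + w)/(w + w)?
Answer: -515684/134463 ≈ -3.8351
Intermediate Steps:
r = -350
K(w) = 1 (K(w) = (2*w)/((2*w)) = (2*w)*(1/(2*w)) = 1)
(399078 + 116606)/(-134464 + K(r)) = (399078 + 116606)/(-134464 + 1) = 515684/(-134463) = 515684*(-1/134463) = -515684/134463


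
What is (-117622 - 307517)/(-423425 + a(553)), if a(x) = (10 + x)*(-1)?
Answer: 425139/423988 ≈ 1.0027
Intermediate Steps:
a(x) = -10 - x
(-117622 - 307517)/(-423425 + a(553)) = (-117622 - 307517)/(-423425 + (-10 - 1*553)) = -425139/(-423425 + (-10 - 553)) = -425139/(-423425 - 563) = -425139/(-423988) = -425139*(-1/423988) = 425139/423988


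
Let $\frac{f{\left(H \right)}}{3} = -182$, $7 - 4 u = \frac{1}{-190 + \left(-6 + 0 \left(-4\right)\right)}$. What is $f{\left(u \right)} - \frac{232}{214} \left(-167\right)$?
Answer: $- \frac{39050}{107} \approx -364.95$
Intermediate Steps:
$u = \frac{1373}{784}$ ($u = \frac{7}{4} - \frac{1}{4 \left(-190 + \left(-6 + 0 \left(-4\right)\right)\right)} = \frac{7}{4} - \frac{1}{4 \left(-190 + \left(-6 + 0\right)\right)} = \frac{7}{4} - \frac{1}{4 \left(-190 - 6\right)} = \frac{7}{4} - \frac{1}{4 \left(-196\right)} = \frac{7}{4} - - \frac{1}{784} = \frac{7}{4} + \frac{1}{784} = \frac{1373}{784} \approx 1.7513$)
$f{\left(H \right)} = -546$ ($f{\left(H \right)} = 3 \left(-182\right) = -546$)
$f{\left(u \right)} - \frac{232}{214} \left(-167\right) = -546 - \frac{232}{214} \left(-167\right) = -546 - 232 \cdot \frac{1}{214} \left(-167\right) = -546 - \frac{116}{107} \left(-167\right) = -546 - - \frac{19372}{107} = -546 + \frac{19372}{107} = - \frac{39050}{107}$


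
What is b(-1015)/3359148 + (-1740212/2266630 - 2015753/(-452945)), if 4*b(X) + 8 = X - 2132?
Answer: 1015942019589859327/275895888315360144 ≈ 3.6823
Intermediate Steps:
b(X) = -535 + X/4 (b(X) = -2 + (X - 2132)/4 = -2 + (-2132 + X)/4 = -2 + (-533 + X/4) = -535 + X/4)
b(-1015)/3359148 + (-1740212/2266630 - 2015753/(-452945)) = (-535 + (¼)*(-1015))/3359148 + (-1740212/2266630 - 2015753/(-452945)) = (-535 - 1015/4)*(1/3359148) + (-1740212*1/2266630 - 2015753*(-1/452945)) = -3155/4*1/3359148 + (-870106/1133315 + 2015753/452945) = -3155/13436592 + 75614917961/20533174507 = 1015942019589859327/275895888315360144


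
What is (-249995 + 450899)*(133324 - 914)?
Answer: 26601698640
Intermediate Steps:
(-249995 + 450899)*(133324 - 914) = 200904*132410 = 26601698640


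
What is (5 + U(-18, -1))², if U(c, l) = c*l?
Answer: 529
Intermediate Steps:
(5 + U(-18, -1))² = (5 - 18*(-1))² = (5 + 18)² = 23² = 529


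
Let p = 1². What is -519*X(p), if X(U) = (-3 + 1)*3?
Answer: 3114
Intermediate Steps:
p = 1
X(U) = -6 (X(U) = -2*3 = -6)
-519*X(p) = -519*(-6) = 3114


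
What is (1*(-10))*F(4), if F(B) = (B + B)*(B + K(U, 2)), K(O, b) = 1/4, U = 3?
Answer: -340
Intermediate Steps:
K(O, b) = ¼
F(B) = 2*B*(¼ + B) (F(B) = (B + B)*(B + ¼) = (2*B)*(¼ + B) = 2*B*(¼ + B))
(1*(-10))*F(4) = (1*(-10))*((½)*4*(1 + 4*4)) = -5*4*(1 + 16) = -5*4*17 = -10*34 = -340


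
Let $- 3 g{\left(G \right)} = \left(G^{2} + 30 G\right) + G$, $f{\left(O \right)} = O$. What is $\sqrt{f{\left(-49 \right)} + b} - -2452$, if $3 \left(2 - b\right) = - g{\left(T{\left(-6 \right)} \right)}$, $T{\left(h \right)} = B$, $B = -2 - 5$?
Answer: $2452 + \frac{i \sqrt{255}}{3} \approx 2452.0 + 5.3229 i$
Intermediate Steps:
$B = -7$
$T{\left(h \right)} = -7$
$g{\left(G \right)} = - \frac{31 G}{3} - \frac{G^{2}}{3}$ ($g{\left(G \right)} = - \frac{\left(G^{2} + 30 G\right) + G}{3} = - \frac{G^{2} + 31 G}{3} = - \frac{31 G}{3} - \frac{G^{2}}{3}$)
$b = \frac{62}{3}$ ($b = 2 - \frac{\left(-1\right) \left(\left(- \frac{1}{3}\right) \left(-7\right) \left(31 - 7\right)\right)}{3} = 2 - \frac{\left(-1\right) \left(\left(- \frac{1}{3}\right) \left(-7\right) 24\right)}{3} = 2 - \frac{\left(-1\right) 56}{3} = 2 - - \frac{56}{3} = 2 + \frac{56}{3} = \frac{62}{3} \approx 20.667$)
$\sqrt{f{\left(-49 \right)} + b} - -2452 = \sqrt{-49 + \frac{62}{3}} - -2452 = \sqrt{- \frac{85}{3}} + 2452 = \frac{i \sqrt{255}}{3} + 2452 = 2452 + \frac{i \sqrt{255}}{3}$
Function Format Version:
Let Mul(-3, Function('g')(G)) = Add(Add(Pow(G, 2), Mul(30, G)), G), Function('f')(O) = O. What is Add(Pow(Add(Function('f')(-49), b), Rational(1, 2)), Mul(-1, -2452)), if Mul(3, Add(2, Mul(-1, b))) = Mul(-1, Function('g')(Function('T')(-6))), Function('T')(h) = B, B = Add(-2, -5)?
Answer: Add(2452, Mul(Rational(1, 3), I, Pow(255, Rational(1, 2)))) ≈ Add(2452.0, Mul(5.3229, I))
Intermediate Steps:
B = -7
Function('T')(h) = -7
Function('g')(G) = Add(Mul(Rational(-31, 3), G), Mul(Rational(-1, 3), Pow(G, 2))) (Function('g')(G) = Mul(Rational(-1, 3), Add(Add(Pow(G, 2), Mul(30, G)), G)) = Mul(Rational(-1, 3), Add(Pow(G, 2), Mul(31, G))) = Add(Mul(Rational(-31, 3), G), Mul(Rational(-1, 3), Pow(G, 2))))
b = Rational(62, 3) (b = Add(2, Mul(Rational(-1, 3), Mul(-1, Mul(Rational(-1, 3), -7, Add(31, -7))))) = Add(2, Mul(Rational(-1, 3), Mul(-1, Mul(Rational(-1, 3), -7, 24)))) = Add(2, Mul(Rational(-1, 3), Mul(-1, 56))) = Add(2, Mul(Rational(-1, 3), -56)) = Add(2, Rational(56, 3)) = Rational(62, 3) ≈ 20.667)
Add(Pow(Add(Function('f')(-49), b), Rational(1, 2)), Mul(-1, -2452)) = Add(Pow(Add(-49, Rational(62, 3)), Rational(1, 2)), Mul(-1, -2452)) = Add(Pow(Rational(-85, 3), Rational(1, 2)), 2452) = Add(Mul(Rational(1, 3), I, Pow(255, Rational(1, 2))), 2452) = Add(2452, Mul(Rational(1, 3), I, Pow(255, Rational(1, 2))))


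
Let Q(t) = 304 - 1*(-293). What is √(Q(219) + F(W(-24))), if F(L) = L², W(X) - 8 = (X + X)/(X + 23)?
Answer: √3733 ≈ 61.098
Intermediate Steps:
W(X) = 8 + 2*X/(23 + X) (W(X) = 8 + (X + X)/(X + 23) = 8 + (2*X)/(23 + X) = 8 + 2*X/(23 + X))
Q(t) = 597 (Q(t) = 304 + 293 = 597)
√(Q(219) + F(W(-24))) = √(597 + (2*(92 + 5*(-24))/(23 - 24))²) = √(597 + (2*(92 - 120)/(-1))²) = √(597 + (2*(-1)*(-28))²) = √(597 + 56²) = √(597 + 3136) = √3733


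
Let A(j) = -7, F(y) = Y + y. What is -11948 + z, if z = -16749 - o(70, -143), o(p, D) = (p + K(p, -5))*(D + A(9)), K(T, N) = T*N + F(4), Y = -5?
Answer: -70847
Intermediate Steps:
F(y) = -5 + y
K(T, N) = -1 + N*T (K(T, N) = T*N + (-5 + 4) = N*T - 1 = -1 + N*T)
o(p, D) = (-1 - 4*p)*(-7 + D) (o(p, D) = (p + (-1 - 5*p))*(D - 7) = (-1 - 4*p)*(-7 + D))
z = -58899 (z = -16749 - (7 - 1*(-143) + 28*70 - 4*(-143)*70) = -16749 - (7 + 143 + 1960 + 40040) = -16749 - 1*42150 = -16749 - 42150 = -58899)
-11948 + z = -11948 - 58899 = -70847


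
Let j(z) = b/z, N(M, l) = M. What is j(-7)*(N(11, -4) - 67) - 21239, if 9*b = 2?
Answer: -191135/9 ≈ -21237.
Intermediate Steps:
b = 2/9 (b = (1/9)*2 = 2/9 ≈ 0.22222)
j(z) = 2/(9*z)
j(-7)*(N(11, -4) - 67) - 21239 = ((2/9)/(-7))*(11 - 67) - 21239 = ((2/9)*(-1/7))*(-56) - 21239 = -2/63*(-56) - 21239 = 16/9 - 21239 = -191135/9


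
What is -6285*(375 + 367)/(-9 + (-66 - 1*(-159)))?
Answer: -111035/2 ≈ -55518.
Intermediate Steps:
-6285*(375 + 367)/(-9 + (-66 - 1*(-159))) = -6285*742/(-9 + (-66 + 159)) = -6285*742/(-9 + 93) = -6285/(84*(1/742)) = -6285/6/53 = -6285*53/6 = -111035/2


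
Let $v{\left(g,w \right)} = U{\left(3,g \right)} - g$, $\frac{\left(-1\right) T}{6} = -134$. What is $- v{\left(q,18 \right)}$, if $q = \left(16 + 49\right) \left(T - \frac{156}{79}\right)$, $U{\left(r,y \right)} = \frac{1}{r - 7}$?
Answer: $\frac{16473679}{316} \approx 52132.0$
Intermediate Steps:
$U{\left(r,y \right)} = \frac{1}{-7 + r}$
$T = 804$ ($T = \left(-6\right) \left(-134\right) = 804$)
$q = \frac{4118400}{79}$ ($q = \left(16 + 49\right) \left(804 - \frac{156}{79}\right) = 65 \left(804 - \frac{156}{79}\right) = 65 \cdot \frac{63360}{79} = \frac{4118400}{79} \approx 52132.0$)
$v{\left(g,w \right)} = - \frac{1}{4} - g$ ($v{\left(g,w \right)} = \frac{1}{-7 + 3} - g = \frac{1}{-4} - g = - \frac{1}{4} - g$)
$- v{\left(q,18 \right)} = - (- \frac{1}{4} - \frac{4118400}{79}) = \left(-1\right) \left(- \frac{16473679}{316}\right) = \frac{16473679}{316}$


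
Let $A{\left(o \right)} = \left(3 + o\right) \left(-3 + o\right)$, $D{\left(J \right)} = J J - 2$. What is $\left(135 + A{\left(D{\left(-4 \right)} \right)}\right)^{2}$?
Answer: $103684$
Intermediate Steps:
$D{\left(J \right)} = -2 + J^{2}$ ($D{\left(J \right)} = J^{2} - 2 = -2 + J^{2}$)
$A{\left(o \right)} = \left(-3 + o\right) \left(3 + o\right)$
$\left(135 + A{\left(D{\left(-4 \right)} \right)}\right)^{2} = \left(135 - \left(9 - \left(-2 + \left(-4\right)^{2}\right)^{2}\right)\right)^{2} = \left(135 - \left(9 - \left(-2 + 16\right)^{2}\right)\right)^{2} = \left(135 - \left(9 - 14^{2}\right)\right)^{2} = \left(135 + \left(-9 + 196\right)\right)^{2} = \left(135 + 187\right)^{2} = 322^{2} = 103684$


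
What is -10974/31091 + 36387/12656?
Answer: 992421273/393487696 ≈ 2.5221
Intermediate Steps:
-10974/31091 + 36387/12656 = 992421273/393487696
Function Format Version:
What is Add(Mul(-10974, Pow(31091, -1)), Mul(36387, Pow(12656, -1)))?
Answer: Rational(992421273, 393487696) ≈ 2.5221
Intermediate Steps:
Add(Mul(-10974, Pow(31091, -1)), Mul(36387, Pow(12656, -1))) = Add(Mul(-10974, Rational(1, 31091)), Mul(36387, Rational(1, 12656))) = Add(Rational(-10974, 31091), Rational(36387, 12656)) = Rational(992421273, 393487696)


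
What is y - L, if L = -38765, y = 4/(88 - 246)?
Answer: 3062433/79 ≈ 38765.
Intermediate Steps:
y = -2/79 (y = 4/(-158) = -1/158*4 = -2/79 ≈ -0.025316)
y - L = -2/79 - 1*(-38765) = -2/79 + 38765 = 3062433/79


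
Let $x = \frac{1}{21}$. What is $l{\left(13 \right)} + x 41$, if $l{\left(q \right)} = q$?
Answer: $\frac{314}{21} \approx 14.952$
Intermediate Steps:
$x = \frac{1}{21} \approx 0.047619$
$l{\left(13 \right)} + x 41 = 13 + \frac{1}{21} \cdot 41 = 13 + \frac{41}{21} = \frac{314}{21}$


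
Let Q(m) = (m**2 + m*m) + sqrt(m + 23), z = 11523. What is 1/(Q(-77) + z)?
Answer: 23381/546671215 - 3*I*sqrt(6)/546671215 ≈ 4.277e-5 - 1.3442e-8*I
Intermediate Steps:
Q(m) = sqrt(23 + m) + 2*m**2 (Q(m) = (m**2 + m**2) + sqrt(23 + m) = 2*m**2 + sqrt(23 + m) = sqrt(23 + m) + 2*m**2)
1/(Q(-77) + z) = 1/((sqrt(23 - 77) + 2*(-77)**2) + 11523) = 1/((sqrt(-54) + 2*5929) + 11523) = 1/((3*I*sqrt(6) + 11858) + 11523) = 1/((11858 + 3*I*sqrt(6)) + 11523) = 1/(23381 + 3*I*sqrt(6))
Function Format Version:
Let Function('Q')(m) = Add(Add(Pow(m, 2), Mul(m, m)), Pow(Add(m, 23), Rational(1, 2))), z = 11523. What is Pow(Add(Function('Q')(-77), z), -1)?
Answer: Add(Rational(23381, 546671215), Mul(Rational(-3, 546671215), I, Pow(6, Rational(1, 2)))) ≈ Add(4.2770e-5, Mul(-1.3442e-8, I))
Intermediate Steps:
Function('Q')(m) = Add(Pow(Add(23, m), Rational(1, 2)), Mul(2, Pow(m, 2))) (Function('Q')(m) = Add(Add(Pow(m, 2), Pow(m, 2)), Pow(Add(23, m), Rational(1, 2))) = Add(Mul(2, Pow(m, 2)), Pow(Add(23, m), Rational(1, 2))) = Add(Pow(Add(23, m), Rational(1, 2)), Mul(2, Pow(m, 2))))
Pow(Add(Function('Q')(-77), z), -1) = Pow(Add(Add(Pow(Add(23, -77), Rational(1, 2)), Mul(2, Pow(-77, 2))), 11523), -1) = Pow(Add(Add(Pow(-54, Rational(1, 2)), Mul(2, 5929)), 11523), -1) = Pow(Add(Add(Mul(3, I, Pow(6, Rational(1, 2))), 11858), 11523), -1) = Pow(Add(Add(11858, Mul(3, I, Pow(6, Rational(1, 2)))), 11523), -1) = Pow(Add(23381, Mul(3, I, Pow(6, Rational(1, 2)))), -1)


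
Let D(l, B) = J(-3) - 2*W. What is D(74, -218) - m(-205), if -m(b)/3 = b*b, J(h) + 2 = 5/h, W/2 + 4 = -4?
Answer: 378310/3 ≈ 1.2610e+5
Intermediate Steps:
W = -16 (W = -8 + 2*(-4) = -8 - 8 = -16)
J(h) = -2 + 5/h
D(l, B) = 85/3 (D(l, B) = (-2 + 5/(-3)) - 2*(-16) = (-2 + 5*(-1/3)) + 32 = (-2 - 5/3) + 32 = -11/3 + 32 = 85/3)
m(b) = -3*b**2 (m(b) = -3*b*b = -3*b**2)
D(74, -218) - m(-205) = 85/3 - (-3)*(-205)**2 = 85/3 - (-3)*42025 = 85/3 - 1*(-126075) = 85/3 + 126075 = 378310/3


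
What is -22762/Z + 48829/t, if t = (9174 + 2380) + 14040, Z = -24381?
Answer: 1773070477/624007314 ≈ 2.8414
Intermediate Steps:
t = 25594 (t = 11554 + 14040 = 25594)
-22762/Z + 48829/t = -22762/(-24381) + 48829/25594 = -22762*(-1/24381) + 48829*(1/25594) = 22762/24381 + 48829/25594 = 1773070477/624007314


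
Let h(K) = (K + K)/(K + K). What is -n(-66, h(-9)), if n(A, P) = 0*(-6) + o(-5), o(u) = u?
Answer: 5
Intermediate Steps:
h(K) = 1 (h(K) = (2*K)/((2*K)) = (2*K)*(1/(2*K)) = 1)
n(A, P) = -5 (n(A, P) = 0*(-6) - 5 = 0 - 5 = -5)
-n(-66, h(-9)) = -1*(-5) = 5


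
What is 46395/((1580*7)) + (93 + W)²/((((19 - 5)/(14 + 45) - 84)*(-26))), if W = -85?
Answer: 42879635/10150868 ≈ 4.2242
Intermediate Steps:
46395/((1580*7)) + (93 + W)²/((((19 - 5)/(14 + 45) - 84)*(-26))) = 46395/((1580*7)) + (93 - 85)²/((((19 - 5)/(14 + 45) - 84)*(-26))) = 46395/11060 + 8²/(((14/59 - 84)*(-26))) = 46395*(1/11060) + 64/(((14*(1/59) - 84)*(-26))) = 9279/2212 + 64/(((14/59 - 84)*(-26))) = 9279/2212 + 64/((-4942/59*(-26))) = 9279/2212 + 64/(128492/59) = 9279/2212 + 64*(59/128492) = 9279/2212 + 944/32123 = 42879635/10150868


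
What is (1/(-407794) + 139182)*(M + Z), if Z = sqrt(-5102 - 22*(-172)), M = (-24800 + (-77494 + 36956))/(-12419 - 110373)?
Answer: 1854213528259183/25036920424 + 56757584507*I*sqrt(1318)/407794 ≈ 74059.0 + 5.0529e+6*I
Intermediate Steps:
M = 32669/61396 (M = (-24800 - 40538)/(-122792) = -65338*(-1/122792) = 32669/61396 ≈ 0.53210)
Z = I*sqrt(1318) (Z = sqrt(-5102 + 3784) = sqrt(-1318) = I*sqrt(1318) ≈ 36.304*I)
(1/(-407794) + 139182)*(M + Z) = (1/(-407794) + 139182)*(32669/61396 + I*sqrt(1318)) = (-1/407794 + 139182)*(32669/61396 + I*sqrt(1318)) = 56757584507*(32669/61396 + I*sqrt(1318))/407794 = 1854213528259183/25036920424 + 56757584507*I*sqrt(1318)/407794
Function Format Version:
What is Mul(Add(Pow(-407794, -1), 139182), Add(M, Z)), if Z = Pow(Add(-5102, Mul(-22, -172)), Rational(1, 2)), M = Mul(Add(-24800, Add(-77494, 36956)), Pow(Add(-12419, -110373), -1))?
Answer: Add(Rational(1854213528259183, 25036920424), Mul(Rational(56757584507, 407794), I, Pow(1318, Rational(1, 2)))) ≈ Add(74059., Mul(5.0529e+6, I))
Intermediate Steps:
M = Rational(32669, 61396) (M = Mul(Add(-24800, -40538), Pow(-122792, -1)) = Mul(-65338, Rational(-1, 122792)) = Rational(32669, 61396) ≈ 0.53210)
Z = Mul(I, Pow(1318, Rational(1, 2))) (Z = Pow(Add(-5102, 3784), Rational(1, 2)) = Pow(-1318, Rational(1, 2)) = Mul(I, Pow(1318, Rational(1, 2))) ≈ Mul(36.304, I))
Mul(Add(Pow(-407794, -1), 139182), Add(M, Z)) = Mul(Add(Pow(-407794, -1), 139182), Add(Rational(32669, 61396), Mul(I, Pow(1318, Rational(1, 2))))) = Mul(Add(Rational(-1, 407794), 139182), Add(Rational(32669, 61396), Mul(I, Pow(1318, Rational(1, 2))))) = Mul(Rational(56757584507, 407794), Add(Rational(32669, 61396), Mul(I, Pow(1318, Rational(1, 2))))) = Add(Rational(1854213528259183, 25036920424), Mul(Rational(56757584507, 407794), I, Pow(1318, Rational(1, 2))))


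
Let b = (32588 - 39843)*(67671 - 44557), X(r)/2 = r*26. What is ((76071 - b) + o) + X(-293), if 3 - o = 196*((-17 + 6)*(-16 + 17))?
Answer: 167755064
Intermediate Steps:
X(r) = 52*r (X(r) = 2*(r*26) = 2*(26*r) = 52*r)
b = -167692070 (b = -7255*23114 = -167692070)
o = 2159 (o = 3 - 196*(-17 + 6)*(-16 + 17) = 3 - 196*(-11*1) = 3 - 196*(-11) = 3 - 1*(-2156) = 3 + 2156 = 2159)
((76071 - b) + o) + X(-293) = ((76071 - 1*(-167692070)) + 2159) + 52*(-293) = ((76071 + 167692070) + 2159) - 15236 = (167768141 + 2159) - 15236 = 167770300 - 15236 = 167755064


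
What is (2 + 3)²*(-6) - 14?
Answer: -164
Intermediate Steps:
(2 + 3)²*(-6) - 14 = 5²*(-6) - 14 = 25*(-6) - 14 = -150 - 14 = -164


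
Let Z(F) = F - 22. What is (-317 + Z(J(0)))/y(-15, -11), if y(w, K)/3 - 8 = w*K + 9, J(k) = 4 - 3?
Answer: -13/21 ≈ -0.61905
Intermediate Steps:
J(k) = 1
y(w, K) = 51 + 3*K*w (y(w, K) = 24 + 3*(w*K + 9) = 24 + 3*(K*w + 9) = 24 + 3*(9 + K*w) = 24 + (27 + 3*K*w) = 51 + 3*K*w)
Z(F) = -22 + F
(-317 + Z(J(0)))/y(-15, -11) = (-317 + (-22 + 1))/(51 + 3*(-11)*(-15)) = (-317 - 21)/(51 + 495) = -338/546 = -338*1/546 = -13/21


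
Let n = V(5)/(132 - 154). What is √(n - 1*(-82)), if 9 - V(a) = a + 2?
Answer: √9911/11 ≈ 9.0504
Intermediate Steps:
V(a) = 7 - a (V(a) = 9 - (a + 2) = 9 - (2 + a) = 9 + (-2 - a) = 7 - a)
n = -1/11 (n = (7 - 1*5)/(132 - 154) = (7 - 5)/(-22) = 2*(-1/22) = -1/11 ≈ -0.090909)
√(n - 1*(-82)) = √(-1/11 - 1*(-82)) = √(-1/11 + 82) = √(901/11) = √9911/11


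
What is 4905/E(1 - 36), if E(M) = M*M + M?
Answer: 981/238 ≈ 4.1218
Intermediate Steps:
E(M) = M + M**2 (E(M) = M**2 + M = M + M**2)
4905/E(1 - 36) = 4905/(((1 - 36)*(1 + (1 - 36)))) = 4905/((-35*(1 - 35))) = 4905/((-35*(-34))) = 4905/1190 = 4905*(1/1190) = 981/238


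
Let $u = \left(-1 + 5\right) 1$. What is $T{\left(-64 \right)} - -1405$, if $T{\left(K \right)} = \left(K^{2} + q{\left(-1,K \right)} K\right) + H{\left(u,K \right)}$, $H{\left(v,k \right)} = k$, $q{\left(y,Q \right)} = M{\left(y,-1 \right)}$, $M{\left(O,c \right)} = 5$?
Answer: $5117$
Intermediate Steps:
$q{\left(y,Q \right)} = 5$
$u = 4$ ($u = 4 \cdot 1 = 4$)
$T{\left(K \right)} = K^{2} + 6 K$ ($T{\left(K \right)} = \left(K^{2} + 5 K\right) + K = K^{2} + 6 K$)
$T{\left(-64 \right)} - -1405 = - 64 \left(6 - 64\right) - -1405 = \left(-64\right) \left(-58\right) + 1405 = 3712 + 1405 = 5117$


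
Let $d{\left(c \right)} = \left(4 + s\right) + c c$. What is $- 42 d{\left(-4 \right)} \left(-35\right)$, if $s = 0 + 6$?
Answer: $38220$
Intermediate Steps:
$s = 6$
$d{\left(c \right)} = 10 + c^{2}$ ($d{\left(c \right)} = \left(4 + 6\right) + c c = 10 + c^{2}$)
$- 42 d{\left(-4 \right)} \left(-35\right) = - 42 \left(10 + \left(-4\right)^{2}\right) \left(-35\right) = - 42 \left(10 + 16\right) \left(-35\right) = \left(-42\right) 26 \left(-35\right) = \left(-1092\right) \left(-35\right) = 38220$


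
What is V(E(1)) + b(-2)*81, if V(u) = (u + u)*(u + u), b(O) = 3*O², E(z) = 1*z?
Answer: 976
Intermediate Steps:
E(z) = z
V(u) = 4*u² (V(u) = (2*u)*(2*u) = 4*u²)
V(E(1)) + b(-2)*81 = 4*1² + (3*(-2)²)*81 = 4*1 + (3*4)*81 = 4 + 12*81 = 4 + 972 = 976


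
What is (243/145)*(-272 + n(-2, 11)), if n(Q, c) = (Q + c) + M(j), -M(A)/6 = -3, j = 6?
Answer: -11907/29 ≈ -410.59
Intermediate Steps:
M(A) = 18 (M(A) = -6*(-3) = 18)
n(Q, c) = 18 + Q + c (n(Q, c) = (Q + c) + 18 = 18 + Q + c)
(243/145)*(-272 + n(-2, 11)) = (243/145)*(-272 + (18 - 2 + 11)) = (243*(1/145))*(-272 + 27) = (243/145)*(-245) = -11907/29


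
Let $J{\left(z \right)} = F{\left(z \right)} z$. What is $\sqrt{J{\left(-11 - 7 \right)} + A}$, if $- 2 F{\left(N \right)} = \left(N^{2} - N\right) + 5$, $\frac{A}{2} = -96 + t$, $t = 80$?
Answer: $\sqrt{3091} \approx 55.597$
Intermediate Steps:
$A = -32$ ($A = 2 \left(-96 + 80\right) = 2 \left(-16\right) = -32$)
$F{\left(N \right)} = - \frac{5}{2} + \frac{N}{2} - \frac{N^{2}}{2}$ ($F{\left(N \right)} = - \frac{\left(N^{2} - N\right) + 5}{2} = - \frac{5 + N^{2} - N}{2} = - \frac{5}{2} + \frac{N}{2} - \frac{N^{2}}{2}$)
$J{\left(z \right)} = z \left(- \frac{5}{2} + \frac{z}{2} - \frac{z^{2}}{2}\right)$ ($J{\left(z \right)} = \left(- \frac{5}{2} + \frac{z}{2} - \frac{z^{2}}{2}\right) z = z \left(- \frac{5}{2} + \frac{z}{2} - \frac{z^{2}}{2}\right)$)
$\sqrt{J{\left(-11 - 7 \right)} + A} = \sqrt{\frac{\left(-11 - 7\right) \left(-5 - 18 - \left(-11 - 7\right)^{2}\right)}{2} - 32} = \sqrt{\frac{1}{2} \left(-18\right) \left(-5 - 18 - \left(-18\right)^{2}\right) - 32} = \sqrt{\frac{1}{2} \left(-18\right) \left(-5 - 18 - 324\right) - 32} = \sqrt{\frac{1}{2} \left(-18\right) \left(-347\right) - 32} = \sqrt{3123 - 32} = \sqrt{3091}$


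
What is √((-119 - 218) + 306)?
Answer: I*√31 ≈ 5.5678*I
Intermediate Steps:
√((-119 - 218) + 306) = √(-337 + 306) = √(-31) = I*√31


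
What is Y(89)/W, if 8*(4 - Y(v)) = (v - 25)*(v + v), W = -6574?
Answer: 710/3287 ≈ 0.21600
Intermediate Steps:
Y(v) = 4 - v*(-25 + v)/4 (Y(v) = 4 - (v - 25)*(v + v)/8 = 4 - (-25 + v)*2*v/8 = 4 - v*(-25 + v)/4)
Y(89)/W = (4 - ¼*89² + (25/4)*89)/(-6574) = (4 - ¼*7921 + 2225/4)*(-1/6574) = (4 - 7921/4 + 2225/4)*(-1/6574) = -1420*(-1/6574) = 710/3287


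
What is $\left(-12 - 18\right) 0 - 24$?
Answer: $-24$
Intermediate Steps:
$\left(-12 - 18\right) 0 - 24 = \left(-30\right) 0 - 24 = 0 - 24 = -24$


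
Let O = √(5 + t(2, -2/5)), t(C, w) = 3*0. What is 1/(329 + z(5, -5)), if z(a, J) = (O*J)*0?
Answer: 1/329 ≈ 0.0030395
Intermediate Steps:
t(C, w) = 0
O = √5 (O = √(5 + 0) = √5 ≈ 2.2361)
z(a, J) = 0 (z(a, J) = (√5*J)*0 = (J*√5)*0 = 0)
1/(329 + z(5, -5)) = 1/(329 + 0) = 1/329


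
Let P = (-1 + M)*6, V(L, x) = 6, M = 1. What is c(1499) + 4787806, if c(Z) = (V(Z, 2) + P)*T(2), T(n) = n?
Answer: 4787818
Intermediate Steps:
P = 0 (P = (-1 + 1)*6 = 0*6 = 0)
c(Z) = 12 (c(Z) = (6 + 0)*2 = 6*2 = 12)
c(1499) + 4787806 = 12 + 4787806 = 4787818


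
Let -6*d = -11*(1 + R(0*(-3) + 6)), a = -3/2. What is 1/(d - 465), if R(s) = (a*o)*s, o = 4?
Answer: -6/3175 ≈ -0.0018898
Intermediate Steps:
a = -3/2 (a = -3*½ = -3/2 ≈ -1.5000)
R(s) = -6*s (R(s) = (-3/2*4)*s = -6*s)
d = -385/6 (d = -(-11)*(1 - 6*(0*(-3) + 6))/6 = -(-11)*(1 - 6*(0 + 6))/6 = -(-11)*(1 - 6*6)/6 = -(-11)*(1 - 36)/6 = -(-11)*(-35)/6 = -⅙*385 = -385/6 ≈ -64.167)
1/(d - 465) = 1/(-385/6 - 465) = 1/(-3175/6) = -6/3175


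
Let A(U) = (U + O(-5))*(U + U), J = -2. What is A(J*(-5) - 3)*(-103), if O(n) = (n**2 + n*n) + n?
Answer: -74984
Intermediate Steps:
O(n) = n + 2*n**2 (O(n) = (n**2 + n**2) + n = 2*n**2 + n = n + 2*n**2)
A(U) = 2*U*(45 + U) (A(U) = (U - 5*(1 + 2*(-5)))*(U + U) = (U - 5*(1 - 10))*(2*U) = (U - 5*(-9))*(2*U) = (U + 45)*(2*U) = (45 + U)*(2*U) = 2*U*(45 + U))
A(J*(-5) - 3)*(-103) = (2*(-2*(-5) - 3)*(45 + (-2*(-5) - 3)))*(-103) = (2*(10 - 3)*(45 + (10 - 3)))*(-103) = (2*7*(45 + 7))*(-103) = (2*7*52)*(-103) = 728*(-103) = -74984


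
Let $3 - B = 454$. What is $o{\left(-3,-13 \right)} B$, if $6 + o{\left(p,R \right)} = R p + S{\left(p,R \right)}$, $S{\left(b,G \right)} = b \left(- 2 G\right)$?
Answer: $20295$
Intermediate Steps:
$S{\left(b,G \right)} = - 2 G b$
$B = -451$ ($B = 3 - 454 = -451$)
$o{\left(p,R \right)} = -6 - R p$ ($o{\left(p,R \right)} = -6 + \left(R p - 2 R p\right) = -6 - R p$)
$o{\left(-3,-13 \right)} B = \left(-6 - \left(-13\right) \left(-3\right)\right) \left(-451\right) = \left(-6 - 39\right) \left(-451\right) = \left(-45\right) \left(-451\right) = 20295$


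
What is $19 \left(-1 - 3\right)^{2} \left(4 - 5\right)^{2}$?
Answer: $304$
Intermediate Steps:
$19 \left(-1 - 3\right)^{2} \left(4 - 5\right)^{2} = 19 \left(-4\right)^{2} \left(-1\right)^{2} = 19 \cdot 16 \cdot 1 = 304 \cdot 1 = 304$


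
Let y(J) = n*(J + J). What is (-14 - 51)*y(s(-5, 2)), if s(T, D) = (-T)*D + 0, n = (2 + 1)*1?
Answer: -3900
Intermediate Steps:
n = 3 (n = 3*1 = 3)
s(T, D) = -D*T (s(T, D) = -D*T + 0 = -D*T)
y(J) = 6*J (y(J) = 3*(J + J) = 3*(2*J) = 6*J)
(-14 - 51)*y(s(-5, 2)) = (-14 - 51)*(6*(-1*2*(-5))) = -390*10 = -65*60 = -3900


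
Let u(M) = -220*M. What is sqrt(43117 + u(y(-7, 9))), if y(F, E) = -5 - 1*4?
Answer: sqrt(45097) ≈ 212.36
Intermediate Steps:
y(F, E) = -9 (y(F, E) = -5 - 4 = -9)
sqrt(43117 + u(y(-7, 9))) = sqrt(43117 - 220*(-9)) = sqrt(43117 + 1980) = sqrt(45097)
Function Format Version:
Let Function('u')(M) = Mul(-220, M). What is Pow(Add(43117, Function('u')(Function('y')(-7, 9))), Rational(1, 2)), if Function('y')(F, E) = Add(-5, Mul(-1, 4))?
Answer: Pow(45097, Rational(1, 2)) ≈ 212.36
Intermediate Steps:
Function('y')(F, E) = -9 (Function('y')(F, E) = Add(-5, -4) = -9)
Pow(Add(43117, Function('u')(Function('y')(-7, 9))), Rational(1, 2)) = Pow(Add(43117, Mul(-220, -9)), Rational(1, 2)) = Pow(Add(43117, 1980), Rational(1, 2)) = Pow(45097, Rational(1, 2))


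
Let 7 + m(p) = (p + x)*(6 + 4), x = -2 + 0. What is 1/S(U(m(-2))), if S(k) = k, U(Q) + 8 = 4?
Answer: -¼ ≈ -0.25000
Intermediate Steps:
x = -2
m(p) = -27 + 10*p (m(p) = -7 + (p - 2)*(6 + 4) = -7 + (-2 + p)*10 = -7 + (-20 + 10*p) = -27 + 10*p)
U(Q) = -4 (U(Q) = -8 + 4 = -4)
1/S(U(m(-2))) = 1/(-4) = -¼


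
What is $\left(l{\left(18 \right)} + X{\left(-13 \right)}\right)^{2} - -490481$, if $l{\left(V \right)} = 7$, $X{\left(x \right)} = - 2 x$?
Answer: $491570$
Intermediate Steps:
$\left(l{\left(18 \right)} + X{\left(-13 \right)}\right)^{2} - -490481 = \left(7 - -26\right)^{2} - -490481 = \left(7 + 26\right)^{2} + 490481 = 33^{2} + 490481 = 1089 + 490481 = 491570$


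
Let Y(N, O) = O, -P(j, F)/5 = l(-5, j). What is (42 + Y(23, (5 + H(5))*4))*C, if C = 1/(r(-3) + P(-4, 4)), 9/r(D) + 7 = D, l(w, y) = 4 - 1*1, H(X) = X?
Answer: -820/159 ≈ -5.1572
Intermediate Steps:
l(w, y) = 3 (l(w, y) = 4 - 1 = 3)
P(j, F) = -15 (P(j, F) = -5*3 = -15)
r(D) = 9/(-7 + D)
C = -10/159 (C = 1/(9/(-7 - 3) - 15) = 1/(9/(-10) - 15) = 1/(9*(-⅒) - 15) = 1/(-9/10 - 15) = 1/(-159/10) = -10/159 ≈ -0.062893)
(42 + Y(23, (5 + H(5))*4))*C = (42 + (5 + 5)*4)*(-10/159) = (42 + 10*4)*(-10/159) = (42 + 40)*(-10/159) = 82*(-10/159) = -820/159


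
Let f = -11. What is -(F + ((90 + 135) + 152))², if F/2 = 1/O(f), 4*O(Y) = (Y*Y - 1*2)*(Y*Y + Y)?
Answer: -6088403265961/42837025 ≈ -1.4213e+5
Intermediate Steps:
O(Y) = (-2 + Y²)*(Y + Y²)/4 (O(Y) = ((Y*Y - 1*2)*(Y*Y + Y))/4 = ((Y² - 2)*(Y² + Y))/4 = ((-2 + Y²)*(Y + Y²))/4 = (-2 + Y²)*(Y + Y²)/4)
F = 4/6545 (F = 2/(((¼)*(-11)*(-2 + (-11)² + (-11)³ - 2*(-11)))) = 2/(((¼)*(-11)*(-2 + 121 - 1331 + 22))) = 2/(((¼)*(-11)*(-1190))) = 2/(6545/2) = 2*(2/6545) = 4/6545 ≈ 0.00061115)
-(F + ((90 + 135) + 152))² = -(4/6545 + ((90 + 135) + 152))² = -(4/6545 + (225 + 152))² = -(4/6545 + 377)² = -(2467469/6545)² = -1*6088403265961/42837025 = -6088403265961/42837025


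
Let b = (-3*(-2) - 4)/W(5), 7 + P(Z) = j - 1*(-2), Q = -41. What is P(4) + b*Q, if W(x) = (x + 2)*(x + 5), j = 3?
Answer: -111/35 ≈ -3.1714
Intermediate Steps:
P(Z) = -2 (P(Z) = -7 + (3 - 1*(-2)) = -7 + (3 + 2) = -7 + 5 = -2)
W(x) = (2 + x)*(5 + x)
b = 1/35 (b = (-3*(-2) - 4)/(10 + 5² + 7*5) = (6 - 4)/(10 + 25 + 35) = 2/70 = 2*(1/70) = 1/35 ≈ 0.028571)
P(4) + b*Q = -2 + (1/35)*(-41) = -2 - 41/35 = -111/35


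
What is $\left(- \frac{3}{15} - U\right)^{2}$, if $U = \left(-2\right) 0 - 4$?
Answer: $\frac{361}{25} \approx 14.44$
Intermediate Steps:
$U = -4$ ($U = 0 - 4 = -4$)
$\left(- \frac{3}{15} - U\right)^{2} = \left(- \frac{3}{15} - -4\right)^{2} = \left(\left(-3\right) \frac{1}{15} + 4\right)^{2} = \left(- \frac{1}{5} + 4\right)^{2} = \left(\frac{19}{5}\right)^{2} = \frac{361}{25}$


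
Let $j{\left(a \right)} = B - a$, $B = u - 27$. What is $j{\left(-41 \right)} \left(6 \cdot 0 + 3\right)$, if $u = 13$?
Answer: $81$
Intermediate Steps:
$B = -14$ ($B = 13 - 27 = -14$)
$j{\left(a \right)} = -14 - a$
$j{\left(-41 \right)} \left(6 \cdot 0 + 3\right) = \left(-14 - -41\right) \left(6 \cdot 0 + 3\right) = \left(-14 + 41\right) \left(0 + 3\right) = 27 \cdot 3 = 81$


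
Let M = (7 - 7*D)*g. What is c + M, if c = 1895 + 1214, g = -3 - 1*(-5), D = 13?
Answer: 2941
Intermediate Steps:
g = 2 (g = -3 + 5 = 2)
c = 3109
M = -168 (M = (7 - 7*13)*2 = (7 - 91)*2 = -84*2 = -168)
c + M = 3109 - 168 = 2941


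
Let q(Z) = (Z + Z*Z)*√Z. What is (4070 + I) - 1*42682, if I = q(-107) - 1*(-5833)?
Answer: -32779 + 11342*I*√107 ≈ -32779.0 + 1.1732e+5*I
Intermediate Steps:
q(Z) = √Z*(Z + Z²) (q(Z) = (Z + Z²)*√Z = √Z*(Z + Z²))
I = 5833 + 11342*I*√107 (I = (-107)^(3/2)*(1 - 107) - 1*(-5833) = -107*I*√107*(-106) + 5833 = 11342*I*√107 + 5833 = 5833 + 11342*I*√107 ≈ 5833.0 + 1.1732e+5*I)
(4070 + I) - 1*42682 = (4070 + (5833 + 11342*I*√107)) - 1*42682 = (9903 + 11342*I*√107) - 42682 = -32779 + 11342*I*√107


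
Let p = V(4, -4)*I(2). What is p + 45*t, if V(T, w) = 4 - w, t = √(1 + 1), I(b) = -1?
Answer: -8 + 45*√2 ≈ 55.640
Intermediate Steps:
t = √2 ≈ 1.4142
p = -8 (p = (4 - 1*(-4))*(-1) = (4 + 4)*(-1) = 8*(-1) = -8)
p + 45*t = -8 + 45*√2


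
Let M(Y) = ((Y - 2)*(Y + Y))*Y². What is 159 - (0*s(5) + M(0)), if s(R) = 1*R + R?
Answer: 159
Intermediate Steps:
s(R) = 2*R (s(R) = R + R = 2*R)
M(Y) = 2*Y³*(-2 + Y) (M(Y) = ((-2 + Y)*(2*Y))*Y² = (2*Y*(-2 + Y))*Y² = 2*Y³*(-2 + Y))
159 - (0*s(5) + M(0)) = 159 - (0*(2*5) + 2*0³*(-2 + 0)) = 159 - (0*10 + 2*0*(-2)) = 159 - (0 + 0) = 159 - 1*0 = 159 + 0 = 159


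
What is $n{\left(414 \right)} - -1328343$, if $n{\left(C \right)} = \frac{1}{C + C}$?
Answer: $\frac{1099868005}{828} \approx 1.3283 \cdot 10^{6}$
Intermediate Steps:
$n{\left(C \right)} = \frac{1}{2 C}$
$n{\left(414 \right)} - -1328343 = \frac{1}{2 \cdot 414} - -1328343 = \frac{1}{2} \cdot \frac{1}{414} + 1328343 = \frac{1}{828} + 1328343 = \frac{1099868005}{828}$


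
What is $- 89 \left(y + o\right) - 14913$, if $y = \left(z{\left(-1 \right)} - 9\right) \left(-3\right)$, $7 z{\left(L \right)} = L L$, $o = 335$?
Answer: $- \frac{329650}{7} \approx -47093.0$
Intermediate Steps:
$z{\left(L \right)} = \frac{L^{2}}{7}$ ($z{\left(L \right)} = \frac{L L}{7} = \frac{L^{2}}{7}$)
$y = \frac{186}{7}$ ($y = \left(\frac{\left(-1\right)^{2}}{7} - 9\right) \left(-3\right) = \left(\frac{1}{7} \cdot 1 - 9\right) \left(-3\right) = \left(\frac{1}{7} - 9\right) \left(-3\right) = \left(- \frac{62}{7}\right) \left(-3\right) = \frac{186}{7} \approx 26.571$)
$- 89 \left(y + o\right) - 14913 = - 89 \left(\frac{186}{7} + 335\right) - 14913 = \left(-89\right) \frac{2531}{7} - 14913 = - \frac{225259}{7} - 14913 = - \frac{329650}{7}$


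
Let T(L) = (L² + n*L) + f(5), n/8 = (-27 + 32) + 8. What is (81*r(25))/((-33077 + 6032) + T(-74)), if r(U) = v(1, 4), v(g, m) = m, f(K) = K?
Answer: -81/7315 ≈ -0.011073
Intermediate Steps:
n = 104 (n = 8*((-27 + 32) + 8) = 8*(5 + 8) = 8*13 = 104)
r(U) = 4
T(L) = 5 + L² + 104*L (T(L) = (L² + 104*L) + 5 = 5 + L² + 104*L)
(81*r(25))/((-33077 + 6032) + T(-74)) = (81*4)/((-33077 + 6032) + (5 + (-74)² + 104*(-74))) = 324/(-27045 + (5 + 5476 - 7696)) = 324/(-27045 - 2215) = 324/(-29260) = 324*(-1/29260) = -81/7315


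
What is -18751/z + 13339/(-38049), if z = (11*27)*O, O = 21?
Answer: -2194634/653751 ≈ -3.3570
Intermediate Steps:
z = 6237 (z = (11*27)*21 = 297*21 = 6237)
-18751/z + 13339/(-38049) = -18751/6237 + 13339/(-38049) = -18751*1/6237 + 13339*(-1/38049) = -18751/6237 - 13339/38049 = -2194634/653751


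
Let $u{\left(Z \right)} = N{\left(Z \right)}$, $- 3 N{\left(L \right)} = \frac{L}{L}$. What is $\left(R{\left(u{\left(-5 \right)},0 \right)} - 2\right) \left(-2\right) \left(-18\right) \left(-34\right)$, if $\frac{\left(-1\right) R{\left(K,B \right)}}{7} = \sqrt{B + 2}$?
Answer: $2448 + 8568 \sqrt{2} \approx 14565.0$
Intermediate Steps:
$N{\left(L \right)} = - \frac{1}{3}$ ($N{\left(L \right)} = - \frac{L \frac{1}{L}}{3} = \left(- \frac{1}{3}\right) 1 = - \frac{1}{3}$)
$u{\left(Z \right)} = - \frac{1}{3}$
$R{\left(K,B \right)} = - 7 \sqrt{2 + B}$ ($R{\left(K,B \right)} = - 7 \sqrt{B + 2} = - 7 \sqrt{2 + B}$)
$\left(R{\left(u{\left(-5 \right)},0 \right)} - 2\right) \left(-2\right) \left(-18\right) \left(-34\right) = \left(- 7 \sqrt{2 + 0} - 2\right) \left(-2\right) \left(-18\right) \left(-34\right) = \left(- 7 \sqrt{2} - 2\right) \left(-2\right) \left(-18\right) \left(-34\right) = \left(-2 - 7 \sqrt{2}\right) \left(-2\right) \left(-18\right) \left(-34\right) = \left(4 + 14 \sqrt{2}\right) \left(-18\right) \left(-34\right) = \left(-72 - 252 \sqrt{2}\right) \left(-34\right) = 2448 + 8568 \sqrt{2}$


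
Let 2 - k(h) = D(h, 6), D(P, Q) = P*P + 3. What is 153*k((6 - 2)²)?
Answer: -39321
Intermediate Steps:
D(P, Q) = 3 + P² (D(P, Q) = P² + 3 = 3 + P²)
k(h) = -1 - h² (k(h) = 2 - (3 + h²) = 2 + (-3 - h²) = -1 - h²)
153*k((6 - 2)²) = 153*(-1 - ((6 - 2)²)²) = 153*(-1 - (4²)²) = 153*(-1 - 1*16²) = 153*(-1 - 1*256) = 153*(-1 - 256) = 153*(-257) = -39321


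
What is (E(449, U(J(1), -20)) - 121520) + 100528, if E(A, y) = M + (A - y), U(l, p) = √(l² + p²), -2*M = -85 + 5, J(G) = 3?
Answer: -20503 - √409 ≈ -20523.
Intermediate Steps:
M = 40 (M = -(-85 + 5)/2 = -½*(-80) = 40)
E(A, y) = 40 + A - y (E(A, y) = 40 + (A - y) = 40 + A - y)
(E(449, U(J(1), -20)) - 121520) + 100528 = ((40 + 449 - √(3² + (-20)²)) - 121520) + 100528 = ((40 + 449 - √(9 + 400)) - 121520) + 100528 = ((40 + 449 - √409) - 121520) + 100528 = ((489 - √409) - 121520) + 100528 = (-121031 - √409) + 100528 = -20503 - √409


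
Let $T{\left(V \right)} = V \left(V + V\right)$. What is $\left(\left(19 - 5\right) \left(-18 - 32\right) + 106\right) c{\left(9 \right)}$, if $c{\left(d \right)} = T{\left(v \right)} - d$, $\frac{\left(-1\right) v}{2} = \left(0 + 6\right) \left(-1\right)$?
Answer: $-165726$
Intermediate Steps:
$v = 12$ ($v = - 2 \left(0 + 6\right) \left(-1\right) = - 2 \cdot 6 \left(-1\right) = \left(-2\right) \left(-6\right) = 12$)
$T{\left(V \right)} = 2 V^{2}$ ($T{\left(V \right)} = V 2 V = 2 V^{2}$)
$c{\left(d \right)} = 288 - d$ ($c{\left(d \right)} = 2 \cdot 12^{2} - d = 2 \cdot 144 - d = 288 - d$)
$\left(\left(19 - 5\right) \left(-18 - 32\right) + 106\right) c{\left(9 \right)} = \left(\left(19 - 5\right) \left(-18 - 32\right) + 106\right) \left(288 - 9\right) = \left(14 \left(-50\right) + 106\right) \left(288 - 9\right) = \left(-700 + 106\right) 279 = \left(-594\right) 279 = -165726$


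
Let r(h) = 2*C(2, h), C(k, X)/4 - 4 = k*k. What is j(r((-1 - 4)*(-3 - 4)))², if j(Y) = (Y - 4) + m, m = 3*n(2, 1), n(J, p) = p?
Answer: 3969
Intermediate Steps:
C(k, X) = 16 + 4*k² (C(k, X) = 16 + 4*(k*k) = 16 + 4*k²)
m = 3 (m = 3*1 = 3)
r(h) = 64 (r(h) = 2*(16 + 4*2²) = 2*(16 + 4*4) = 2*(16 + 16) = 2*32 = 64)
j(Y) = -1 + Y (j(Y) = (Y - 4) + 3 = (-4 + Y) + 3 = -1 + Y)
j(r((-1 - 4)*(-3 - 4)))² = (-1 + 64)² = 63² = 3969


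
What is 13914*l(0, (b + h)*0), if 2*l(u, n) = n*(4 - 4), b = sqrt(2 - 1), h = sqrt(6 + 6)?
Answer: 0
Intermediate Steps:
h = 2*sqrt(3) (h = sqrt(12) = 2*sqrt(3) ≈ 3.4641)
b = 1 (b = sqrt(1) = 1)
l(u, n) = 0 (l(u, n) = (n*(4 - 4))/2 = (n*0)/2 = (1/2)*0 = 0)
13914*l(0, (b + h)*0) = 13914*0 = 0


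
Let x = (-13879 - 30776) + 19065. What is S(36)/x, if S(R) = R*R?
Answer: -216/4265 ≈ -0.050645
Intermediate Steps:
x = -25590 (x = -44655 + 19065 = -25590)
S(R) = R²
S(36)/x = 36²/(-25590) = 1296*(-1/25590) = -216/4265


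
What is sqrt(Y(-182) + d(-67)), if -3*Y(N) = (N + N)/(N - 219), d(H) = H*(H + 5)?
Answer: sqrt(6011268294)/1203 ≈ 64.449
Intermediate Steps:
d(H) = H*(5 + H)
Y(N) = -2*N/(3*(-219 + N)) (Y(N) = -(N + N)/(3*(N - 219)) = -2*N/(3*(-219 + N)))
sqrt(Y(-182) + d(-67)) = sqrt(-2*(-182)/(-657 + 3*(-182)) - 67*(5 - 67)) = sqrt(-2*(-182)/(-657 - 546) - 67*(-62)) = sqrt(-2*(-182)/(-1203) + 4154) = sqrt(-2*(-182)*(-1/1203) + 4154) = sqrt(-364/1203 + 4154) = sqrt(4996898/1203) = sqrt(6011268294)/1203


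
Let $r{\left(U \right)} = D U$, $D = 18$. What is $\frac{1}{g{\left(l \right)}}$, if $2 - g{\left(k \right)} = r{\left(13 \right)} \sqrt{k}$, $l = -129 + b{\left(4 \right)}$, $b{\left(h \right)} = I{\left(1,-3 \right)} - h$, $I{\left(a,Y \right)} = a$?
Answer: $\frac{1}{3613898} + \frac{117 i \sqrt{33}}{1806949} \approx 2.7671 \cdot 10^{-7} + 0.00037196 i$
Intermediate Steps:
$b{\left(h \right)} = 1 - h$
$l = -132$ ($l = -129 + \left(1 - 4\right) = -129 - 3 = -132$)
$r{\left(U \right)} = 18 U$
$g{\left(k \right)} = 2 - 234 \sqrt{k}$ ($g{\left(k \right)} = 2 - 18 \cdot 13 \sqrt{k} = 2 - 234 \sqrt{k}$)
$\frac{1}{g{\left(l \right)}} = \frac{1}{2 - 234 \sqrt{-132}} = \frac{1}{2 - 234 \cdot 2 i \sqrt{33}} = \frac{1}{2 - 468 i \sqrt{33}}$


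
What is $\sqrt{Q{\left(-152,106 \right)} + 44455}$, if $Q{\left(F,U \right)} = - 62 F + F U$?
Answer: $\sqrt{37767} \approx 194.34$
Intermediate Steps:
$\sqrt{Q{\left(-152,106 \right)} + 44455} = \sqrt{- 152 \left(-62 + 106\right) + 44455} = \sqrt{\left(-152\right) 44 + 44455} = \sqrt{-6688 + 44455} = \sqrt{37767}$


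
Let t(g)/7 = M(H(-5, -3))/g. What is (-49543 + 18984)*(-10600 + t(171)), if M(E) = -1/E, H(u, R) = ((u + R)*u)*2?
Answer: 4431299685913/13680 ≈ 3.2393e+8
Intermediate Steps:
H(u, R) = 2*u*(R + u) (H(u, R) = ((R + u)*u)*2 = (u*(R + u))*2 = 2*u*(R + u))
t(g) = -7/(80*g) (t(g) = 7*((-1/(2*(-5)*(-3 - 5)))/g) = 7*((-1/(2*(-5)*(-8)))/g) = 7*((-1/80)/g) = 7*((-1*1/80)/g) = 7*(-1/(80*g)) = -7/(80*g))
(-49543 + 18984)*(-10600 + t(171)) = (-49543 + 18984)*(-10600 - 7/80/171) = -30559*(-10600 - 7/80*1/171) = -30559*(-10600 - 7/13680) = -30559*(-145008007/13680) = 4431299685913/13680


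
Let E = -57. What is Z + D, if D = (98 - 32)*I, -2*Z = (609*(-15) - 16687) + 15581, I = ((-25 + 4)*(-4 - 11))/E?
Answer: 180719/38 ≈ 4755.8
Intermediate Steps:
I = -105/19 (I = ((-25 + 4)*(-4 - 11))/(-57) = -21*(-15)*(-1/57) = 315*(-1/57) = -105/19 ≈ -5.5263)
Z = 10241/2 (Z = -((609*(-15) - 16687) + 15581)/2 = -((-9135 - 16687) + 15581)/2 = -(-25822 + 15581)/2 = -½*(-10241) = 10241/2 ≈ 5120.5)
D = -6930/19 (D = (98 - 32)*(-105/19) = 66*(-105/19) = -6930/19 ≈ -364.74)
Z + D = 10241/2 - 6930/19 = 180719/38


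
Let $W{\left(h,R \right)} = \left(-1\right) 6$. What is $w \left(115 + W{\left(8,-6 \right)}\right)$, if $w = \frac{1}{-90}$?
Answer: $- \frac{109}{90} \approx -1.2111$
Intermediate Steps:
$w = - \frac{1}{90} \approx -0.011111$
$W{\left(h,R \right)} = -6$
$w \left(115 + W{\left(8,-6 \right)}\right) = - \frac{115 - 6}{90} = \left(- \frac{1}{90}\right) 109 = - \frac{109}{90}$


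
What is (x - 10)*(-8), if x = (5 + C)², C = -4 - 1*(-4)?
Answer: -120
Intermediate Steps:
C = 0 (C = -4 + 4 = 0)
x = 25 (x = (5 + 0)² = 5² = 25)
(x - 10)*(-8) = (25 - 10)*(-8) = 15*(-8) = -120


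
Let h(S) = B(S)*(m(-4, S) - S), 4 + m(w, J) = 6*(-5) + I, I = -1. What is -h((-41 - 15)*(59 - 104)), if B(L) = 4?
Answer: 10220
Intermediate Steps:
m(w, J) = -35 (m(w, J) = -4 + (6*(-5) - 1) = -4 + (-30 - 1) = -4 - 31 = -35)
h(S) = -140 - 4*S (h(S) = 4*(-35 - S) = -140 - 4*S)
-h((-41 - 15)*(59 - 104)) = -(-140 - 4*(-41 - 15)*(59 - 104)) = -(-140 - (-224)*(-45)) = -(-140 - 4*2520) = -(-140 - 10080) = -1*(-10220) = 10220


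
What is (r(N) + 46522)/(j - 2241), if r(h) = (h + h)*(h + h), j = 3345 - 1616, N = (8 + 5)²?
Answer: -80383/256 ≈ -314.00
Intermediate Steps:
N = 169 (N = 13² = 169)
j = 1729
r(h) = 4*h² (r(h) = (2*h)*(2*h) = 4*h²)
(r(N) + 46522)/(j - 2241) = (4*169² + 46522)/(1729 - 2241) = (4*28561 + 46522)/(-512) = (114244 + 46522)*(-1/512) = 160766*(-1/512) = -80383/256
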